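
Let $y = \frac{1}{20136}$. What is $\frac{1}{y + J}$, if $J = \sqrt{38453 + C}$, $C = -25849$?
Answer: $- \frac{20136}{5110398883583} + \frac{810916992 \sqrt{3151}}{5110398883583} \approx 0.0089073$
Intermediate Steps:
$y = \frac{1}{20136} \approx 4.9662 \cdot 10^{-5}$
$J = 2 \sqrt{3151}$ ($J = \sqrt{38453 - 25849} = \sqrt{12604} = 2 \sqrt{3151} \approx 112.27$)
$\frac{1}{y + J} = \frac{1}{\frac{1}{20136} + 2 \sqrt{3151}}$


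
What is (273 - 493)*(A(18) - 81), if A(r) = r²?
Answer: -53460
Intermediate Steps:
(273 - 493)*(A(18) - 81) = (273 - 493)*(18² - 81) = -220*(324 - 81) = -220*243 = -53460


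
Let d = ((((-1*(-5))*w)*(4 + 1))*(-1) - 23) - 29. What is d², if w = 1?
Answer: 5929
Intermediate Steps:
d = -77 (d = (((-1*(-5)*1)*(4 + 1))*(-1) - 23) - 29 = (((5*1)*5)*(-1) - 23) - 29 = ((5*5)*(-1) - 23) - 29 = (25*(-1) - 23) - 29 = (-25 - 23) - 29 = -48 - 29 = -77)
d² = (-77)² = 5929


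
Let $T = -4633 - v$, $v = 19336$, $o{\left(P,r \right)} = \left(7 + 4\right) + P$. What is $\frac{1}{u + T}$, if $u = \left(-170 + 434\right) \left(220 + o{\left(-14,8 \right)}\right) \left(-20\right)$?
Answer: $- \frac{1}{1169729} \approx -8.549 \cdot 10^{-7}$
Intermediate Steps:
$o{\left(P,r \right)} = 11 + P$
$T = -23969$ ($T = -4633 - 19336 = -23969$)
$u = -1145760$ ($u = \left(-170 + 434\right) \left(220 + \left(11 - 14\right)\right) \left(-20\right) = 264 \left(220 - 3\right) \left(-20\right) = 264 \cdot 217 \left(-20\right) = 57288 \left(-20\right) = -1145760$)
$\frac{1}{u + T} = \frac{1}{-1145760 - 23969} = \frac{1}{-1169729} = - \frac{1}{1169729}$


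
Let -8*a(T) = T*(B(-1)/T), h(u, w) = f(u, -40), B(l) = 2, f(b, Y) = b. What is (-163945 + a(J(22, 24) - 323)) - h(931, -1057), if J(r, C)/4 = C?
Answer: -659505/4 ≈ -1.6488e+5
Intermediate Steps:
J(r, C) = 4*C
h(u, w) = u
a(T) = -¼ (a(T) = -T*2/T/8 = -⅛*2 = -¼)
(-163945 + a(J(22, 24) - 323)) - h(931, -1057) = (-163945 - ¼) - 1*931 = -655781/4 - 931 = -659505/4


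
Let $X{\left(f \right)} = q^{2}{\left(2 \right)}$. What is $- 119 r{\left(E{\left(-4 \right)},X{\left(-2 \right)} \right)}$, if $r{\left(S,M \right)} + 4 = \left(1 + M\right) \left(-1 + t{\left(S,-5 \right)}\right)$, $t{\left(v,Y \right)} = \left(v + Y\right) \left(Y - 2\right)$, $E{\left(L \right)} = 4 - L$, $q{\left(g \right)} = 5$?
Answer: $68544$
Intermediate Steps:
$t{\left(v,Y \right)} = \left(-2 + Y\right) \left(Y + v\right)$ ($t{\left(v,Y \right)} = \left(Y + v\right) \left(-2 + Y\right) = \left(-2 + Y\right) \left(Y + v\right)$)
$X{\left(f \right)} = 25$ ($X{\left(f \right)} = 5^{2} = 25$)
$r{\left(S,M \right)} = -4 + \left(1 + M\right) \left(34 - 7 S\right)$ ($r{\left(S,M \right)} = -4 + \left(1 + M\right) \left(-1 - \left(-10 - 25 + 7 S\right)\right) = -4 + \left(1 + M\right) \left(-1 + \left(25 + 10 - 2 S - 5 S\right)\right) = -4 + \left(1 + M\right) \left(-1 - \left(-35 + 7 S\right)\right) = -4 + \left(1 + M\right) \left(34 - 7 S\right)$)
$- 119 r{\left(E{\left(-4 \right)},X{\left(-2 \right)} \right)} = - 119 \left(30 - 25 - 7 \left(4 - -4\right) - 175 \left(-5 + \left(4 - -4\right)\right)\right) = - 119 \left(30 - 25 - 7 \left(4 + 4\right) - 175 \left(-5 + \left(4 + 4\right)\right)\right) = - 119 \left(30 - 25 - 56 - 175 \left(-5 + 8\right)\right) = - 119 \left(30 - 25 - 56 - 175 \cdot 3\right) = - 119 \left(30 - 25 - 56 - 525\right) = \left(-119\right) \left(-576\right) = 68544$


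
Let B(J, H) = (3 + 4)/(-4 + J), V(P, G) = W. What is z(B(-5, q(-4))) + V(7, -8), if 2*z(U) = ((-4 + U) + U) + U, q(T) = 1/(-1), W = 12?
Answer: 53/6 ≈ 8.8333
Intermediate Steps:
V(P, G) = 12
q(T) = -1
B(J, H) = 7/(-4 + J)
z(U) = -2 + 3*U/2 (z(U) = (((-4 + U) + U) + U)/2 = ((-4 + 2*U) + U)/2 = (-4 + 3*U)/2 = -2 + 3*U/2)
z(B(-5, q(-4))) + V(7, -8) = (-2 + 3*(7/(-4 - 5))/2) + 12 = (-2 + 3*(7/(-9))/2) + 12 = (-2 + 3*(7*(-⅑))/2) + 12 = (-2 + (3/2)*(-7/9)) + 12 = (-2 - 7/6) + 12 = -19/6 + 12 = 53/6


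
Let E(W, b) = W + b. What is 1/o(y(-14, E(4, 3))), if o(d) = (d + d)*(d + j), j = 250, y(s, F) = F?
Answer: 1/3598 ≈ 0.00027793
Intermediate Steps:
o(d) = 2*d*(250 + d) (o(d) = (d + d)*(d + 250) = (2*d)*(250 + d) = 2*d*(250 + d))
1/o(y(-14, E(4, 3))) = 1/(2*(4 + 3)*(250 + (4 + 3))) = 1/(2*7*(250 + 7)) = 1/(2*7*257) = 1/3598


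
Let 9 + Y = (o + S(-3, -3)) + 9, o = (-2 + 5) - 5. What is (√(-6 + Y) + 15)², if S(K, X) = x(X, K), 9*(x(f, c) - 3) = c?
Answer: 659/3 + 40*I*√3 ≈ 219.67 + 69.282*I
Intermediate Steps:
x(f, c) = 3 + c/9
S(K, X) = 3 + K/9
o = -2 (o = 3 - 5 = -2)
Y = ⅔ (Y = -9 + ((-2 + (3 + (⅑)*(-3))) + 9) = -9 + ((-2 + (3 - ⅓)) + 9) = -9 + ((-2 + 8/3) + 9) = -9 + (⅔ + 9) = -9 + 29/3 = ⅔ ≈ 0.66667)
(√(-6 + Y) + 15)² = (√(-6 + ⅔) + 15)² = (√(-16/3) + 15)² = (4*I*√3/3 + 15)² = (15 + 4*I*√3/3)²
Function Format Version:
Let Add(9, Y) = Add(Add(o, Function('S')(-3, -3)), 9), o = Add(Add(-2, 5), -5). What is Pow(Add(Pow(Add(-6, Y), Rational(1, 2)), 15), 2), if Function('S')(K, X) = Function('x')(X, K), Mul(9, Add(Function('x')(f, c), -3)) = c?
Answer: Add(Rational(659, 3), Mul(40, I, Pow(3, Rational(1, 2)))) ≈ Add(219.67, Mul(69.282, I))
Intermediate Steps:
Function('x')(f, c) = Add(3, Mul(Rational(1, 9), c))
Function('S')(K, X) = Add(3, Mul(Rational(1, 9), K))
o = -2 (o = Add(3, -5) = -2)
Y = Rational(2, 3) (Y = Add(-9, Add(Add(-2, Add(3, Mul(Rational(1, 9), -3))), 9)) = Add(-9, Add(Add(-2, Add(3, Rational(-1, 3))), 9)) = Add(-9, Add(Add(-2, Rational(8, 3)), 9)) = Add(-9, Add(Rational(2, 3), 9)) = Add(-9, Rational(29, 3)) = Rational(2, 3) ≈ 0.66667)
Pow(Add(Pow(Add(-6, Y), Rational(1, 2)), 15), 2) = Pow(Add(Pow(Add(-6, Rational(2, 3)), Rational(1, 2)), 15), 2) = Pow(Add(Pow(Rational(-16, 3), Rational(1, 2)), 15), 2) = Pow(Add(Mul(Rational(4, 3), I, Pow(3, Rational(1, 2))), 15), 2) = Pow(Add(15, Mul(Rational(4, 3), I, Pow(3, Rational(1, 2)))), 2)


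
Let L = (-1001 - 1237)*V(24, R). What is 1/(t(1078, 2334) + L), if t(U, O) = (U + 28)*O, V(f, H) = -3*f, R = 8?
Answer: 1/2742540 ≈ 3.6463e-7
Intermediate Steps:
t(U, O) = O*(28 + U) (t(U, O) = (28 + U)*O = O*(28 + U))
L = 161136 (L = (-1001 - 1237)*(-3*24) = -2238*(-72) = 161136)
1/(t(1078, 2334) + L) = 1/(2334*(28 + 1078) + 161136) = 1/(2334*1106 + 161136) = 1/(2581404 + 161136) = 1/2742540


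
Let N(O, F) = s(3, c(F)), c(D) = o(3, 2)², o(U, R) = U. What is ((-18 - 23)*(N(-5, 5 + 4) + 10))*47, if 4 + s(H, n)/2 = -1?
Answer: 0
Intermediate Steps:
c(D) = 9 (c(D) = 3² = 9)
s(H, n) = -10 (s(H, n) = -8 + 2*(-1) = -8 - 2 = -10)
N(O, F) = -10
((-18 - 23)*(N(-5, 5 + 4) + 10))*47 = ((-18 - 23)*(-10 + 10))*47 = -41*0*47 = 0*47 = 0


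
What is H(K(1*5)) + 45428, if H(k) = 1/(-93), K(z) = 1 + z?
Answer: 4224803/93 ≈ 45428.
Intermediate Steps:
H(k) = -1/93
H(K(1*5)) + 45428 = -1/93 + 45428 = 4224803/93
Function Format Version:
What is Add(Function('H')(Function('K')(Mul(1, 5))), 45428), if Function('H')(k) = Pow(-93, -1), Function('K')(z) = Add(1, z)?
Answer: Rational(4224803, 93) ≈ 45428.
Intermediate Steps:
Function('H')(k) = Rational(-1, 93)
Add(Function('H')(Function('K')(Mul(1, 5))), 45428) = Add(Rational(-1, 93), 45428) = Rational(4224803, 93)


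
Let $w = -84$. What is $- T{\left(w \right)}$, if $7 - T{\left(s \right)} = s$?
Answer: $-91$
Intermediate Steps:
$T{\left(s \right)} = 7 - s$
$- T{\left(w \right)} = - (7 - -84) = - (7 + 84) = \left(-1\right) 91 = -91$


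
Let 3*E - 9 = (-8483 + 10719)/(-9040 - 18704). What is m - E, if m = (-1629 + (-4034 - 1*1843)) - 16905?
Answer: -508005953/20808 ≈ -24414.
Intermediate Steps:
m = -24411 (m = (-1629 + (-4034 - 1843)) - 16905 = (-1629 - 5877) - 16905 = -7506 - 16905 = -24411)
E = 61865/20808 (E = 3 + ((-8483 + 10719)/(-9040 - 18704))/3 = 3 + (2236/(-27744))/3 = 3 + (2236*(-1/27744))/3 = 3 + (1/3)*(-559/6936) = 3 - 559/20808 = 61865/20808 ≈ 2.9731)
m - E = -24411 - 1*61865/20808 = -24411 - 61865/20808 = -508005953/20808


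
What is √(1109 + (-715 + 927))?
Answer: √1321 ≈ 36.346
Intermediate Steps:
√(1109 + (-715 + 927)) = √(1109 + 212) = √1321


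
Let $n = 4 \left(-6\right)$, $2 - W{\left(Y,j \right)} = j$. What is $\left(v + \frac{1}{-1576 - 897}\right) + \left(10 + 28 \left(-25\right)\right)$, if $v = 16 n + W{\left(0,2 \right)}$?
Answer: $- \frac{2656003}{2473} \approx -1074.0$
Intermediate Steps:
$W{\left(Y,j \right)} = 2 - j$
$n = -24$
$v = -384$ ($v = 16 \left(-24\right) + \left(2 - 2\right) = -384 + \left(2 - 2\right) = -384 + 0 = -384$)
$\left(v + \frac{1}{-1576 - 897}\right) + \left(10 + 28 \left(-25\right)\right) = \left(-384 + \frac{1}{-1576 - 897}\right) + \left(10 + 28 \left(-25\right)\right) = \left(-384 + \frac{1}{-2473}\right) + \left(10 - 700\right) = \left(-384 - \frac{1}{2473}\right) - 690 = - \frac{949633}{2473} - 690 = - \frac{2656003}{2473}$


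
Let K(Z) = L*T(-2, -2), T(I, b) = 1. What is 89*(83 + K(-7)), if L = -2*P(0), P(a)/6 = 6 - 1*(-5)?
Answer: -4361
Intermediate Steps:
P(a) = 66 (P(a) = 6*(6 - 1*(-5)) = 6*(6 + 5) = 6*11 = 66)
L = -132 (L = -2*66 = -132)
K(Z) = -132 (K(Z) = -132*1 = -132)
89*(83 + K(-7)) = 89*(83 - 132) = 89*(-49) = -4361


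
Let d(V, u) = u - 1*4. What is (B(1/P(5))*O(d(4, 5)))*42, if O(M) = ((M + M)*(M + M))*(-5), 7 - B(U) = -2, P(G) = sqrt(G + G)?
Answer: -7560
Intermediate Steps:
d(V, u) = -4 + u (d(V, u) = u - 4 = -4 + u)
P(G) = sqrt(2)*sqrt(G) (P(G) = sqrt(2*G) = sqrt(2)*sqrt(G))
B(U) = 9 (B(U) = 7 - 1*(-2) = 7 + 2 = 9)
O(M) = -20*M**2 (O(M) = ((2*M)*(2*M))*(-5) = (4*M**2)*(-5) = -20*M**2)
(B(1/P(5))*O(d(4, 5)))*42 = (9*(-20*(-4 + 5)**2))*42 = (9*(-20*1**2))*42 = (9*(-20*1))*42 = (9*(-20))*42 = -180*42 = -7560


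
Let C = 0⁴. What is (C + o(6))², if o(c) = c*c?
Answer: 1296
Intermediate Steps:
o(c) = c²
C = 0
(C + o(6))² = (0 + 6²)² = (0 + 36)² = 36² = 1296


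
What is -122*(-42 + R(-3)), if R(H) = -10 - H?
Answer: 5978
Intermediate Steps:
-122*(-42 + R(-3)) = -122*(-42 + (-10 - 1*(-3))) = -122*(-42 + (-10 + 3)) = -122*(-42 - 7) = -122*(-49) = 5978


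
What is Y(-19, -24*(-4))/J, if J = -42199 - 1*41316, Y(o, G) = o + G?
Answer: -77/83515 ≈ -0.00092199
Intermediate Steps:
Y(o, G) = G + o
J = -83515 (J = -42199 - 41316 = -83515)
Y(-19, -24*(-4))/J = (-24*(-4) - 19)/(-83515) = (96 - 19)*(-1/83515) = 77*(-1/83515) = -77/83515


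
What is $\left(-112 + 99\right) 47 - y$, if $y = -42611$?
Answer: $42000$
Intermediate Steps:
$\left(-112 + 99\right) 47 - y = \left(-112 + 99\right) 47 - -42611 = \left(-13\right) 47 + 42611 = -611 + 42611 = 42000$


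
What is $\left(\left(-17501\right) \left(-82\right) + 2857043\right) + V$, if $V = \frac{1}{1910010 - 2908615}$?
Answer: $\frac{4286137485624}{998605} \approx 4.2921 \cdot 10^{6}$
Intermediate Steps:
$V = - \frac{1}{998605}$ ($V = \frac{1}{-998605} = - \frac{1}{998605} \approx -1.0014 \cdot 10^{-6}$)
$\left(\left(-17501\right) \left(-82\right) + 2857043\right) + V = \left(\left(-17501\right) \left(-82\right) + 2857043\right) - \frac{1}{998605} = \left(1435082 + 2857043\right) - \frac{1}{998605} = 4292125 - \frac{1}{998605} = \frac{4286137485624}{998605}$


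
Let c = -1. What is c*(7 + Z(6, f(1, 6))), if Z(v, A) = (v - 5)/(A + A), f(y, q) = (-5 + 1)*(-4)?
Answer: -225/32 ≈ -7.0313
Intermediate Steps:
f(y, q) = 16 (f(y, q) = -4*(-4) = 16)
Z(v, A) = (-5 + v)/(2*A) (Z(v, A) = (-5 + v)/((2*A)) = (-5 + v)*(1/(2*A)) = (-5 + v)/(2*A))
c*(7 + Z(6, f(1, 6))) = -(7 + (½)*(-5 + 6)/16) = -(7 + (½)*(1/16)*1) = -(7 + 1/32) = -1*225/32 = -225/32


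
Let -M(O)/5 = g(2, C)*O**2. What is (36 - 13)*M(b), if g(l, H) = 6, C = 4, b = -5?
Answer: -17250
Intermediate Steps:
M(O) = -30*O**2
(36 - 13)*M(b) = (36 - 13)*(-30*(-5)**2) = 23*(-30*25) = 23*(-750) = -17250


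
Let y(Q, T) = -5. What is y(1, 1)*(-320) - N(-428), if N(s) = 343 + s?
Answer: 1685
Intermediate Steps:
y(1, 1)*(-320) - N(-428) = -5*(-320) - (343 - 428) = 1600 - 1*(-85) = 1600 + 85 = 1685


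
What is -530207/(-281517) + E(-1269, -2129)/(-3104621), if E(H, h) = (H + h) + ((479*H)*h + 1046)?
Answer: -362668556325212/874003590057 ≈ -414.95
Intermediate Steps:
E(H, h) = 1046 + H + h + 479*H*h (E(H, h) = (H + h) + (479*H*h + 1046) = (H + h) + (1046 + 479*H*h) = 1046 + H + h + 479*H*h)
-530207/(-281517) + E(-1269, -2129)/(-3104621) = -530207/(-281517) + (1046 - 1269 - 2129 + 479*(-1269)*(-2129))/(-3104621) = -530207*(-1/281517) + (1046 - 1269 - 2129 + 1294114779)*(-1/3104621) = 530207/281517 + 1294112427*(-1/3104621) = 530207/281517 - 1294112427/3104621 = -362668556325212/874003590057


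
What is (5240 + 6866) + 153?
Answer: 12259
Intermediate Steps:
(5240 + 6866) + 153 = 12106 + 153 = 12259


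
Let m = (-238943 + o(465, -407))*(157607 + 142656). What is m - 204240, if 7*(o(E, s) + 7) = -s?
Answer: -502114129589/7 ≈ -7.1731e+10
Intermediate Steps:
o(E, s) = -7 - s/7 (o(E, s) = -7 + (-s)/7 = -7 - s/7)
m = -502112699909/7 (m = (-238943 + (-7 - 1/7*(-407)))*(157607 + 142656) = (-238943 + (-7 + 407/7))*300263 = (-238943 + 358/7)*300263 = -1672243/7*300263 = -502112699909/7 ≈ -7.1730e+10)
m - 204240 = -502112699909/7 - 204240 = -502114129589/7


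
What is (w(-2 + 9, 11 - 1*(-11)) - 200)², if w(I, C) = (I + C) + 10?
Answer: 25921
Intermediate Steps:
w(I, C) = 10 + C + I (w(I, C) = (C + I) + 10 = 10 + C + I)
(w(-2 + 9, 11 - 1*(-11)) - 200)² = ((10 + (11 - 1*(-11)) + (-2 + 9)) - 200)² = ((10 + (11 + 11) + 7) - 200)² = ((10 + 22 + 7) - 200)² = (39 - 200)² = (-161)² = 25921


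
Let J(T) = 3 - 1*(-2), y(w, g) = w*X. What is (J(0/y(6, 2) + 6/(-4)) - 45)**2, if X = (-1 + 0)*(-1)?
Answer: 1600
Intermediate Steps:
X = 1 (X = -1*(-1) = 1)
y(w, g) = w (y(w, g) = w*1 = w)
J(T) = 5 (J(T) = 3 + 2 = 5)
(J(0/y(6, 2) + 6/(-4)) - 45)**2 = (5 - 45)**2 = (-40)**2 = 1600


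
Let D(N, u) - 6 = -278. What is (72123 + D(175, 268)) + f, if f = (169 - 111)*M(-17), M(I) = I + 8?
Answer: 71329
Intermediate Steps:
M(I) = 8 + I
D(N, u) = -272 (D(N, u) = 6 - 278 = -272)
f = -522 (f = (169 - 111)*(8 - 17) = 58*(-9) = -522)
(72123 + D(175, 268)) + f = (72123 - 272) - 522 = 71851 - 522 = 71329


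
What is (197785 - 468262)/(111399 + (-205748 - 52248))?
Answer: 270477/146597 ≈ 1.8450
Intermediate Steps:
(197785 - 468262)/(111399 + (-205748 - 52248)) = -270477/(111399 - 257996) = -270477/(-146597) = -270477*(-1/146597) = 270477/146597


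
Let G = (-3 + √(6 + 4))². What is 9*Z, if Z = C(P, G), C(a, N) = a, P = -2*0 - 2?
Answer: -18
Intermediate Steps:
G = (-3 + √10)² ≈ 0.026334
P = -2 (P = 0 - 2 = -2)
Z = -2
9*Z = 9*(-2) = -18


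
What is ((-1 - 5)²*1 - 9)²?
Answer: 729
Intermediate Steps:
((-1 - 5)²*1 - 9)² = ((-6)²*1 - 9)² = (36*1 - 9)² = (36 - 9)² = 27² = 729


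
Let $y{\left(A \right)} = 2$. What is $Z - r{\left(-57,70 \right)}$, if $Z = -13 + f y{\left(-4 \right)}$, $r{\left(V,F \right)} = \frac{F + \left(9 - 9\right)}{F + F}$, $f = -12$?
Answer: $- \frac{75}{2} \approx -37.5$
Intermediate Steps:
$r{\left(V,F \right)} = \frac{1}{2}$ ($r{\left(V,F \right)} = \frac{F + 0}{2 F} = F \frac{1}{2 F} = \frac{1}{2}$)
$Z = -37$ ($Z = -13 - 24 = -37$)
$Z - r{\left(-57,70 \right)} = -37 - \frac{1}{2} = - \frac{75}{2}$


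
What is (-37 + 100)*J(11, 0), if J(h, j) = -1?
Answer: -63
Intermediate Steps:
(-37 + 100)*J(11, 0) = (-37 + 100)*(-1) = 63*(-1) = -63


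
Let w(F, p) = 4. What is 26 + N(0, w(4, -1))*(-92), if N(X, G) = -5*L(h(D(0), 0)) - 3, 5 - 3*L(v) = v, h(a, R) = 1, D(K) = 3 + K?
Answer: 2746/3 ≈ 915.33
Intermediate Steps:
L(v) = 5/3 - v/3
N(X, G) = -29/3 (N(X, G) = -5*(5/3 - 1/3*1) - 3 = -5*(5/3 - 1/3) - 3 = -5*4/3 - 3 = -20/3 - 3 = -29/3)
26 + N(0, w(4, -1))*(-92) = 26 - 29/3*(-92) = 26 + 2668/3 = 2746/3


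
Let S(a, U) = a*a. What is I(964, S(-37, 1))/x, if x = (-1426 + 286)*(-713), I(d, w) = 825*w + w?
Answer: 565397/406410 ≈ 1.3912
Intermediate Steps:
S(a, U) = a**2
I(d, w) = 826*w
x = 812820 (x = -1140*(-713) = 812820)
I(964, S(-37, 1))/x = (826*(-37)**2)/812820 = (826*1369)*(1/812820) = 1130794*(1/812820) = 565397/406410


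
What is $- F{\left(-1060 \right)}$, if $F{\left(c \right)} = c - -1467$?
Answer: $-407$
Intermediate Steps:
$F{\left(c \right)} = 1467 + c$ ($F{\left(c \right)} = c + 1467 = 1467 + c$)
$- F{\left(-1060 \right)} = - (1467 - 1060) = \left(-1\right) 407 = -407$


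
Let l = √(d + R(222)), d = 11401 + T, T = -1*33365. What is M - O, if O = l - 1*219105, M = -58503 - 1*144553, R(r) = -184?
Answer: 16049 - 14*I*√113 ≈ 16049.0 - 148.82*I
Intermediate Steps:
T = -33365
d = -21964 (d = 11401 - 33365 = -21964)
M = -203056 (M = -58503 - 144553 = -203056)
l = 14*I*√113 (l = √(-21964 - 184) = √(-22148) = 14*I*√113 ≈ 148.82*I)
O = -219105 + 14*I*√113 (O = 14*I*√113 - 1*219105 = 14*I*√113 - 219105 = -219105 + 14*I*√113 ≈ -2.1911e+5 + 148.82*I)
M - O = -203056 - (-219105 + 14*I*√113) = -203056 + (219105 - 14*I*√113) = 16049 - 14*I*√113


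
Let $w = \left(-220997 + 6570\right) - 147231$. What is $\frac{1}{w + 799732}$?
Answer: $\frac{1}{438074} \approx 2.2827 \cdot 10^{-6}$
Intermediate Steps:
$w = -361658$ ($w = -214427 - 147231 = -361658$)
$\frac{1}{w + 799732} = \frac{1}{-361658 + 799732} = \frac{1}{438074}$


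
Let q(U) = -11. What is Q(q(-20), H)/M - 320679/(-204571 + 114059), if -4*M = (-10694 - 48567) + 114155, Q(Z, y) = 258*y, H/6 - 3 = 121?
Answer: -8648747445/828094288 ≈ -10.444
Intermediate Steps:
H = 744 (H = 18 + 6*121 = 18 + 726 = 744)
M = -27447/2 (M = -((-10694 - 48567) + 114155)/4 = -(-59261 + 114155)/4 = -1/4*54894 = -27447/2 ≈ -13724.)
Q(q(-20), H)/M - 320679/(-204571 + 114059) = (258*744)/(-27447/2) - 320679/(-204571 + 114059) = 191952*(-2/27447) - 320679/(-90512) = -127968/9149 - 320679*(-1/90512) = -127968/9149 + 320679/90512 = -8648747445/828094288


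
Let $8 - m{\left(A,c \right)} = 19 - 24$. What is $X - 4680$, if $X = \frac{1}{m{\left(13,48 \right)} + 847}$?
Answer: $- \frac{4024799}{860} \approx -4680.0$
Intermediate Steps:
$m{\left(A,c \right)} = 13$ ($m{\left(A,c \right)} = 8 - \left(19 - 24\right) = 8 - -5 = 8 + 5 = 13$)
$X = \frac{1}{860}$ ($X = \frac{1}{13 + 847} = \frac{1}{860} \approx 0.0011628$)
$X - 4680 = \frac{1}{860} - 4680 = - \frac{4024799}{860}$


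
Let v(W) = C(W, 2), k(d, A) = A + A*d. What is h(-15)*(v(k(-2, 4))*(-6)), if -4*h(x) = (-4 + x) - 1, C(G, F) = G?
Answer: 120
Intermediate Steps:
h(x) = 5/4 - x/4 (h(x) = -((-4 + x) - 1)/4 = -(-5 + x)/4 = 5/4 - x/4)
v(W) = W
h(-15)*(v(k(-2, 4))*(-6)) = (5/4 - ¼*(-15))*((4*(1 - 2))*(-6)) = (5/4 + 15/4)*((4*(-1))*(-6)) = 5*(-4*(-6)) = 5*24 = 120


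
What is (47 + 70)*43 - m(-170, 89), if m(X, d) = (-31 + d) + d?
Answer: 4884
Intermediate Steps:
m(X, d) = -31 + 2*d
(47 + 70)*43 - m(-170, 89) = (47 + 70)*43 - (-31 + 2*89) = 117*43 - (-31 + 178) = 5031 - 1*147 = 5031 - 147 = 4884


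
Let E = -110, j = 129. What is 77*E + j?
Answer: -8341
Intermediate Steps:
77*E + j = 77*(-110) + 129 = -8470 + 129 = -8341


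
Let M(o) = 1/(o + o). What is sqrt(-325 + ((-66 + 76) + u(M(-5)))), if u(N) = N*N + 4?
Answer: I*sqrt(31099)/10 ≈ 17.635*I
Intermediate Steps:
M(o) = 1/(2*o)
u(N) = 4 + N**2 (u(N) = N**2 + 4 = 4 + N**2)
sqrt(-325 + ((-66 + 76) + u(M(-5)))) = sqrt(-325 + ((-66 + 76) + (4 + ((1/2)/(-5))**2))) = sqrt(-325 + (10 + (4 + ((1/2)*(-1/5))**2))) = sqrt(-325 + (10 + (4 + (-1/10)**2))) = sqrt(-325 + (10 + (4 + 1/100))) = sqrt(-325 + (10 + 401/100)) = sqrt(-325 + 1401/100) = sqrt(-31099/100) = I*sqrt(31099)/10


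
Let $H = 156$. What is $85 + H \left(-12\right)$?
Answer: $-1787$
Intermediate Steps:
$85 + H \left(-12\right) = 85 + 156 \left(-12\right) = 85 - 1872 = -1787$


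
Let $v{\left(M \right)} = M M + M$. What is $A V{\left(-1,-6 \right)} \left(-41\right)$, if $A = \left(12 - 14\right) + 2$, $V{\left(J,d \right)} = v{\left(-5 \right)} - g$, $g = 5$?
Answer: $0$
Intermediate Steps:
$v{\left(M \right)} = M + M^{2}$ ($v{\left(M \right)} = M^{2} + M = M + M^{2}$)
$V{\left(J,d \right)} = 15$ ($V{\left(J,d \right)} = - 5 \left(1 - 5\right) - 5 = \left(-5\right) \left(-4\right) - 5 = 20 - 5 = 15$)
$A = 0$ ($A = -2 + 2 = 0$)
$A V{\left(-1,-6 \right)} \left(-41\right) = 0 \cdot 15 \left(-41\right) = 0 \left(-41\right) = 0$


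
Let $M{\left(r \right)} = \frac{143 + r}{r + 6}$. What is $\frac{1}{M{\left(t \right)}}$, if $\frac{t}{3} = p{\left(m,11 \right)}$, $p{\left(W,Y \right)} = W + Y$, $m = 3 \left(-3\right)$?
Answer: $\frac{12}{149} \approx 0.080537$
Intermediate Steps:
$m = -9$
$t = 6$ ($t = 3 \left(-9 + 11\right) = 3 \cdot 2 = 6$)
$M{\left(r \right)} = \frac{143 + r}{6 + r}$
$\frac{1}{M{\left(t \right)}} = \frac{1}{\frac{1}{6 + 6} \left(143 + 6\right)} = \frac{1}{\frac{1}{12} \cdot 149} = \frac{1}{\frac{149}{12}} = \frac{12}{149}$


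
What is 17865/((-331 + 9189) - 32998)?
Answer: -3573/4828 ≈ -0.74006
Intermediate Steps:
17865/((-331 + 9189) - 32998) = 17865/(8858 - 32998) = 17865/(-24140) = 17865*(-1/24140) = -3573/4828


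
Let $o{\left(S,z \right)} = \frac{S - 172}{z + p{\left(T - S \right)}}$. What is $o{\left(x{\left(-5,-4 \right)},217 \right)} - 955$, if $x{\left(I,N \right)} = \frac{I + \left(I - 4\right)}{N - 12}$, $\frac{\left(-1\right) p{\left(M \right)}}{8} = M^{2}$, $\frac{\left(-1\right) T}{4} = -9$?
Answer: $- \frac{73748506}{77225} \approx -954.98$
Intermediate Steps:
$T = 36$ ($T = \left(-4\right) \left(-9\right) = 36$)
$p{\left(M \right)} = - 8 M^{2}$
$x{\left(I,N \right)} = \frac{-4 + 2 I}{-12 + N}$ ($x{\left(I,N \right)} = \frac{I + \left(I - 4\right)}{-12 + N} = \frac{I + \left(-4 + I\right)}{-12 + N} = \frac{-4 + 2 I}{-12 + N}$)
$o{\left(S,z \right)} = \frac{-172 + S}{z - 8 \left(36 - S\right)^{2}}$ ($o{\left(S,z \right)} = \frac{S - 172}{z - 8 \left(36 - S\right)^{2}} = \frac{-172 + S}{z - 8 \left(36 - S\right)^{2}}$)
$o{\left(x{\left(-5,-4 \right)},217 \right)} - 955 = \frac{-172 + \frac{2 \left(-2 - 5\right)}{-12 - 4}}{217 - 8 \left(-36 + \frac{2 \left(-2 - 5\right)}{-12 - 4}\right)^{2}} - 955 = \frac{-172 + 2 \frac{1}{-16} \left(-7\right)}{217 - 8 \left(-36 + 2 \frac{1}{-16} \left(-7\right)\right)^{2}} - 955 = \frac{-172 + 2 \left(- \frac{1}{16}\right) \left(-7\right)}{217 - 8 \left(-36 + 2 \left(- \frac{1}{16}\right) \left(-7\right)\right)^{2}} - 955 = \frac{-172 + \frac{7}{8}}{217 - 8 \left(-36 + \frac{7}{8}\right)^{2}} - 955 = \frac{1}{217 - 8 \left(- \frac{281}{8}\right)^{2}} \left(- \frac{1369}{8}\right) - 955 = \frac{1}{217 - \frac{78961}{8}} \left(- \frac{1369}{8}\right) - 955 = \frac{1}{- \frac{77225}{8}} \left(- \frac{1369}{8}\right) - 955 = \left(- \frac{8}{77225}\right) \left(- \frac{1369}{8}\right) - 955 = \frac{1369}{77225} - 955 = - \frac{73748506}{77225}$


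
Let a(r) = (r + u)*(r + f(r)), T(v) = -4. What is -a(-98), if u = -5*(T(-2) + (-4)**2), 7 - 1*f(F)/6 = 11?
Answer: -19276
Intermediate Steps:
f(F) = -24 (f(F) = 42 - 6*11 = 42 - 66 = -24)
u = -60 (u = -5*(-4 + (-4)**2) = -5*(-4 + 16) = -5*12 = -60)
a(r) = (-60 + r)*(-24 + r) (a(r) = (r - 60)*(r - 24) = (-60 + r)*(-24 + r))
-a(-98) = -(1440 + (-98)**2 - 84*(-98)) = -(1440 + 9604 + 8232) = -1*19276 = -19276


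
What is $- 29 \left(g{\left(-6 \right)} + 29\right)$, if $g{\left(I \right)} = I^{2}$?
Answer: $-1885$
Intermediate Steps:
$- 29 \left(g{\left(-6 \right)} + 29\right) = - 29 \left(\left(-6\right)^{2} + 29\right) = - 29 \left(36 + 29\right) = \left(-29\right) 65 = -1885$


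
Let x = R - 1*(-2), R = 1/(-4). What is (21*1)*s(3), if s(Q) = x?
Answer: 147/4 ≈ 36.750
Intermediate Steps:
R = -1/4 (R = 1*(-1/4) = -1/4 ≈ -0.25000)
x = 7/4 (x = -1/4 - 1*(-2) = -1/4 + 2 = 7/4 ≈ 1.7500)
s(Q) = 7/4
(21*1)*s(3) = (21*1)*(7/4) = 21*(7/4) = 147/4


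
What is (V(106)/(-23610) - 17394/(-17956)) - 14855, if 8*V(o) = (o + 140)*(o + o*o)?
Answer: -1050582951789/70656860 ≈ -14869.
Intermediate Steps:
V(o) = (140 + o)*(o + o**2)/8 (V(o) = ((o + 140)*(o + o*o))/8 = ((140 + o)*(o + o**2))/8 = (140 + o)*(o + o**2)/8)
(V(106)/(-23610) - 17394/(-17956)) - 14855 = (((1/8)*106*(140 + 106**2 + 141*106))/(-23610) - 17394/(-17956)) - 14855 = (((1/8)*106*(140 + 11236 + 14946))*(-1/23610) - 17394*(-1/17956)) - 14855 = (((1/8)*106*26322)*(-1/23610) + 8697/8978) - 14855 = ((697533/2)*(-1/23610) + 8697/8978) - 14855 = (-232511/15740 + 8697/8978) - 14855 = -975296489/70656860 - 14855 = -1050582951789/70656860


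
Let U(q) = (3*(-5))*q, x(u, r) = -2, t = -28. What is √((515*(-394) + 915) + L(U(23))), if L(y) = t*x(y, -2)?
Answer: I*√201939 ≈ 449.38*I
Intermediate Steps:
U(q) = -15*q
L(y) = 56 (L(y) = -28*(-2) = 56)
√((515*(-394) + 915) + L(U(23))) = √((515*(-394) + 915) + 56) = √((-202910 + 915) + 56) = √(-201995 + 56) = √(-201939) = I*√201939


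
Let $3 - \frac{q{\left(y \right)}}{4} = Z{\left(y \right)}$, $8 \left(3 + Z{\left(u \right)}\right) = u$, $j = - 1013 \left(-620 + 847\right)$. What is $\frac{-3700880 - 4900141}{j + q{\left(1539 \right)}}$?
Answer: $\frac{17202042}{461393} \approx 37.283$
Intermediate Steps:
$j = -229951$ ($j = \left(-1013\right) 227 = -229951$)
$Z{\left(u \right)} = -3 + \frac{u}{8}$
$q{\left(y \right)} = 24 - \frac{y}{2}$ ($q{\left(y \right)} = 12 - 4 \left(-3 + \frac{y}{8}\right) = 12 - \left(-12 + \frac{y}{2}\right) = 24 - \frac{y}{2}$)
$\frac{-3700880 - 4900141}{j + q{\left(1539 \right)}} = \frac{-3700880 - 4900141}{-229951 + \left(24 - \frac{1539}{2}\right)} = - \frac{8601021}{-229951 + \left(24 - \frac{1539}{2}\right)} = - \frac{8601021}{-229951 - \frac{1491}{2}} = - \frac{8601021}{- \frac{461393}{2}} = \left(-8601021\right) \left(- \frac{2}{461393}\right) = \frac{17202042}{461393}$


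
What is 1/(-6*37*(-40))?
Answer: 1/8880 ≈ 0.00011261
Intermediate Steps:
1/(-6*37*(-40)) = 1/(-222*(-40)) = 1/8880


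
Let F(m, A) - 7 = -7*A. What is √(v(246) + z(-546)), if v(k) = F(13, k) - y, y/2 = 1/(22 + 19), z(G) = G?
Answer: I*√3800823/41 ≈ 47.55*I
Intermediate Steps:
F(m, A) = 7 - 7*A
y = 2/41 (y = 2/(22 + 19) = 2/41 ≈ 0.048781)
v(k) = 285/41 - 7*k (v(k) = (7 - 7*k) - 1*2/41 = (7 - 7*k) - 2/41 = 285/41 - 7*k)
√(v(246) + z(-546)) = √((285/41 - 7*246) - 546) = √((285/41 - 1722) - 546) = √(-70317/41 - 546) = √(-92703/41) = I*√3800823/41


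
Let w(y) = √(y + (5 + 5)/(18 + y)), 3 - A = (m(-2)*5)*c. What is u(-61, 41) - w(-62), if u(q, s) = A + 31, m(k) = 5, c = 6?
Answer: -116 - 37*I*√22/22 ≈ -116.0 - 7.8884*I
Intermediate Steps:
A = -147 (A = 3 - 5*5*6 = 3 - 25*6 = 3 - 1*150 = 3 - 150 = -147)
w(y) = √(y + 10/(18 + y))
u(q, s) = -116 (u(q, s) = -147 + 31 = -116)
u(-61, 41) - w(-62) = -116 - √((10 - 62*(18 - 62))/(18 - 62)) = -116 - √((10 - 62*(-44))/(-44)) = -116 - √(-(10 + 2728)/44) = -116 - √(-1/44*2738) = -116 - √(-1369/22) = -116 - 37*I*√22/22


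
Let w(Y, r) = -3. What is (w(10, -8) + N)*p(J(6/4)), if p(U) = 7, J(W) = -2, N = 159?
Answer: 1092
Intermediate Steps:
(w(10, -8) + N)*p(J(6/4)) = (-3 + 159)*7 = 156*7 = 1092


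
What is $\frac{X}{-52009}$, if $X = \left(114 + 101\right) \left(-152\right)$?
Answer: $\frac{32680}{52009} \approx 0.62835$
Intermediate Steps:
$X = -32680$ ($X = 215 \left(-152\right) = -32680$)
$\frac{X}{-52009} = - \frac{32680}{-52009} = \left(-32680\right) \left(- \frac{1}{52009}\right) = \frac{32680}{52009}$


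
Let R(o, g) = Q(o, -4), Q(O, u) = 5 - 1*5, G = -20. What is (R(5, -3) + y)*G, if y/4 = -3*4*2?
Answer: 1920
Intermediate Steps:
Q(O, u) = 0 (Q(O, u) = 5 - 5 = 0)
R(o, g) = 0
y = -96 (y = 4*(-3*4*2) = 4*(-12*2) = 4*(-24) = -96)
(R(5, -3) + y)*G = (0 - 96)*(-20) = -96*(-20) = 1920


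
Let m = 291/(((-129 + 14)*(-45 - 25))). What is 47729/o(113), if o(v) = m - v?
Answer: -34928950/82669 ≈ -422.52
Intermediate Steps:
m = 291/8050 (m = 291/((-115*(-70))) = 291/8050 ≈ 0.036149)
o(v) = 291/8050 - v
47729/o(113) = 47729/(291/8050 - 1*113) = 47729/(291/8050 - 113) = 47729/(-909359/8050) = 47729*(-8050/909359) = -34928950/82669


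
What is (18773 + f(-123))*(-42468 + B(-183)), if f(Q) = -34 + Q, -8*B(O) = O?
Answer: -790158447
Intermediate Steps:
B(O) = -O/8
(18773 + f(-123))*(-42468 + B(-183)) = (18773 + (-34 - 123))*(-42468 - ⅛*(-183)) = (18773 - 157)*(-42468 + 183/8) = 18616*(-339561/8) = -790158447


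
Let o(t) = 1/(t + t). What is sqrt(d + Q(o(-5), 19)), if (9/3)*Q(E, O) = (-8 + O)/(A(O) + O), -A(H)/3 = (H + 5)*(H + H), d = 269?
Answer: 4*sqrt(9231378)/741 ≈ 16.401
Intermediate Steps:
A(H) = -6*H*(5 + H) (A(H) = -3*(H + 5)*(H + H) = -3*(5 + H)*2*H = -6*H*(5 + H))
o(t) = 1/(2*t)
Q(E, O) = (-8 + O)/(3*(O - 6*O*(5 + O))) (Q(E, O) = ((-8 + O)/(-6*O*(5 + O) + O))/3 = ((-8 + O)/(O - 6*O*(5 + O)))/3 = (-8 + O)/(3*(O - 6*O*(5 + O))))
sqrt(d + Q(o(-5), 19)) = sqrt(269 + (1/3)*(8 - 1*19)/(19*(29 + 6*19))) = sqrt(269 + (1/3)*(1/19)*(8 - 19)/(29 + 114)) = sqrt(269 + (1/3)*(1/19)*(-11)/143) = sqrt(269 + (1/3)*(1/19)*(1/143)*(-11)) = sqrt(269 - 1/741) = sqrt(199328/741) = 4*sqrt(9231378)/741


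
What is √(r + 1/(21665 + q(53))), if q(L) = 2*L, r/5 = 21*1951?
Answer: √10788493760314/7257 ≈ 452.61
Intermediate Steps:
r = 204855 (r = 5*(21*1951) = 5*40971 = 204855)
√(r + 1/(21665 + q(53))) = √(204855 + 1/(21665 + 2*53)) = √(204855 + 1/(21665 + 106)) = √(204855 + 1/21771) = √(4459898206/21771) = √10788493760314/7257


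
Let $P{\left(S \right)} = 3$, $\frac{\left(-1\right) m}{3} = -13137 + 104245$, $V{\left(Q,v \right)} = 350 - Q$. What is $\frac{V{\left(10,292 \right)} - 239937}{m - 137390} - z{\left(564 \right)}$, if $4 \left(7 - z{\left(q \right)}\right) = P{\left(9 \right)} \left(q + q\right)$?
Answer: $\frac{344828643}{410714} \approx 839.58$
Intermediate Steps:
$m = -273324$ ($m = - 3 \left(-13137 + 104245\right) = \left(-3\right) 91108 = -273324$)
$z{\left(q \right)} = 7 - \frac{3 q}{2}$ ($z{\left(q \right)} = 7 - \frac{3 \left(q + q\right)}{4} = 7 - \frac{3 \cdot 2 q}{4} = 7 - \frac{6 q}{4} = 7 - \frac{3 q}{2}$)
$\frac{V{\left(10,292 \right)} - 239937}{m - 137390} - z{\left(564 \right)} = \frac{\left(350 - 10\right) - 239937}{-273324 - 137390} - \left(7 - 846\right) = \frac{\left(350 - 10\right) - 239937}{-410714} - \left(7 - 846\right) = \left(340 - 239937\right) \left(- \frac{1}{410714}\right) - -839 = \left(-239597\right) \left(- \frac{1}{410714}\right) + 839 = \frac{239597}{410714} + 839 = \frac{344828643}{410714}$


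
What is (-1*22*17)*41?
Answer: -15334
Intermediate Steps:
(-1*22*17)*41 = -22*17*41 = -374*41 = -15334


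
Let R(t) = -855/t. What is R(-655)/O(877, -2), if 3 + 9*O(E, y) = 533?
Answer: 1539/69430 ≈ 0.022166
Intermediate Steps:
O(E, y) = 530/9 (O(E, y) = -⅓ + (⅑)*533 = -⅓ + 533/9 = 530/9)
R(-655)/O(877, -2) = (-855/(-655))/(530/9) = -855*(-1/655)*(9/530) = (171/131)*(9/530) = 1539/69430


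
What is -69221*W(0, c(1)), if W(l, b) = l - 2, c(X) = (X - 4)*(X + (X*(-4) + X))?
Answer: 138442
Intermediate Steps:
c(X) = -2*X*(-4 + X) (c(X) = (-4 + X)*(X + (-4*X + X)) = (-4 + X)*(X - 3*X) = (-4 + X)*(-2*X) = -2*X*(-4 + X))
W(l, b) = -2 + l
-69221*W(0, c(1)) = -69221*(-2 + 0) = -69221*(-2) = 138442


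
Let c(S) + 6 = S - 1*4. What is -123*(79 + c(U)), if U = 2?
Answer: -8733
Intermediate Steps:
c(S) = -10 + S (c(S) = -6 + (S - 1*4) = -6 + (S - 4) = -6 + (-4 + S) = -10 + S)
-123*(79 + c(U)) = -123*(79 + (-10 + 2)) = -123*(79 - 8) = -123*71 = -8733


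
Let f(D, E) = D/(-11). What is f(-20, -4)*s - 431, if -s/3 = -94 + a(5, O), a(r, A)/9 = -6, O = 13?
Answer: 4139/11 ≈ 376.27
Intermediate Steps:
a(r, A) = -54 (a(r, A) = 9*(-6) = -54)
s = 444 (s = -3*(-94 - 54) = -3*(-148) = 444)
f(D, E) = -D/11 (f(D, E) = D*(-1/11) = -D/11)
f(-20, -4)*s - 431 = -1/11*(-20)*444 - 431 = (20/11)*444 - 431 = 8880/11 - 431 = 4139/11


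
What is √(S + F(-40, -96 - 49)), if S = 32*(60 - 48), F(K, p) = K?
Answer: 2*√86 ≈ 18.547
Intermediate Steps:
S = 384 (S = 32*12 = 384)
√(S + F(-40, -96 - 49)) = √(384 - 40) = √344 = 2*√86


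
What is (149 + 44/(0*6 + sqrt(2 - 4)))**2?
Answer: 21233 - 6556*I*sqrt(2) ≈ 21233.0 - 9271.6*I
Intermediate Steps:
(149 + 44/(0*6 + sqrt(2 - 4)))**2 = (149 + 44/(0 + sqrt(-2)))**2 = (149 + 44/(0 + I*sqrt(2)))**2 = (149 + 44/((I*sqrt(2))))**2 = (149 + 44*(-I*sqrt(2)/2))**2 = (149 - 22*I*sqrt(2))**2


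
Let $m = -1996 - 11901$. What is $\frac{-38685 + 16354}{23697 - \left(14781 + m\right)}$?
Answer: $- \frac{22331}{22813} \approx -0.97887$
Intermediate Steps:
$m = -13897$
$\frac{-38685 + 16354}{23697 - \left(14781 + m\right)} = \frac{-38685 + 16354}{23697 - 884} = - \frac{22331}{23697 + \left(-14781 + 13897\right)} = - \frac{22331}{23697 - 884} = - \frac{22331}{22813}$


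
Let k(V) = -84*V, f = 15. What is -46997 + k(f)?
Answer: -48257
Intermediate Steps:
-46997 + k(f) = -46997 - 84*15 = -46997 - 1260 = -48257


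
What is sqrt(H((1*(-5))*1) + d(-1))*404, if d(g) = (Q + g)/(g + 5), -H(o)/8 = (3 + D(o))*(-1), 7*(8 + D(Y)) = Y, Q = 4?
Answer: 202*I*sqrt(8813)/7 ≈ 2709.0*I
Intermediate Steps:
D(Y) = -8 + Y/7
H(o) = -40 + 8*o/7 (H(o) = -8*(3 + (-8 + o/7))*(-1) = -8*(-5 + o/7)*(-1) = -8*(5 - o/7) = -40 + 8*o/7)
d(g) = (4 + g)/(5 + g) (d(g) = (4 + g)/(g + 5) = (4 + g)/(5 + g))
sqrt(H((1*(-5))*1) + d(-1))*404 = sqrt((-40 + 8*((1*(-5))*1)/7) + (4 - 1)/(5 - 1))*404 = sqrt((-40 + 8*(-5*1)/7) + 3/4)*404 = sqrt((-40 + (8/7)*(-5)) + (1/4)*3)*404 = sqrt((-40 - 40/7) + 3/4)*404 = sqrt(-320/7 + 3/4)*404 = sqrt(-1259/28)*404 = (I*sqrt(8813)/14)*404 = 202*I*sqrt(8813)/7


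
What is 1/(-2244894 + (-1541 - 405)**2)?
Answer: 1/1542022 ≈ 6.4850e-7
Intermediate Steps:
1/(-2244894 + (-1541 - 405)**2) = 1/(-2244894 + (-1946)**2) = 1/(-2244894 + 3786916) = 1/1542022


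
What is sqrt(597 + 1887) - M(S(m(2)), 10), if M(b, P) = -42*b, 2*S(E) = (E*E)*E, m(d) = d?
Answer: 168 + 6*sqrt(69) ≈ 217.84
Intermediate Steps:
S(E) = E**3/2 (S(E) = ((E*E)*E)/2 = (E**2*E)/2 = E**3/2)
sqrt(597 + 1887) - M(S(m(2)), 10) = sqrt(597 + 1887) - (-42)*(1/2)*2**3 = sqrt(2484) - (-42)*(1/2)*8 = 6*sqrt(69) - (-42)*4 = 6*sqrt(69) - 1*(-168) = 6*sqrt(69) + 168 = 168 + 6*sqrt(69)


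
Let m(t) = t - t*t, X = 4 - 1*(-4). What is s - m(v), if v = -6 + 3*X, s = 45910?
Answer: 46216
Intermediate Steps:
X = 8 (X = 4 + 4 = 8)
v = 18 (v = -6 + 3*8 = -6 + 24 = 18)
m(t) = t - t**2
s - m(v) = 45910 - 18*(1 - 1*18) = 45910 - 18*(1 - 18) = 45910 - 18*(-17) = 45910 - 1*(-306) = 45910 + 306 = 46216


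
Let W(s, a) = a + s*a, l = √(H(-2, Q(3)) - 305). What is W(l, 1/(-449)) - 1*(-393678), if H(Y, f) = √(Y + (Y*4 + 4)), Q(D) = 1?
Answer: 176761421/449 - √(-305 + I*√6)/449 ≈ 3.9368e+5 - 0.038896*I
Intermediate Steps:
H(Y, f) = √(4 + 5*Y) (H(Y, f) = √(Y + (4*Y + 4)) = √(Y + (4 + 4*Y)) = √(4 + 5*Y))
l = √(-305 + I*√6) (l = √(√(4 + 5*(-2)) - 305) = √(√(4 - 10) - 305) = √(√(-6) - 305) = √(I*√6 - 305) = √(-305 + I*√6) ≈ 0.07013 + 17.464*I)
W(s, a) = a + a*s
W(l, 1/(-449)) - 1*(-393678) = (1 + √(-305 + I*√6))/(-449) - 1*(-393678) = -(1 + √(-305 + I*√6))/449 + 393678 = (-1/449 - √(-305 + I*√6)/449) + 393678 = 176761421/449 - √(-305 + I*√6)/449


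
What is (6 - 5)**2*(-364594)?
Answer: -364594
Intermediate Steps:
(6 - 5)**2*(-364594) = 1**2*(-364594) = 1*(-364594) = -364594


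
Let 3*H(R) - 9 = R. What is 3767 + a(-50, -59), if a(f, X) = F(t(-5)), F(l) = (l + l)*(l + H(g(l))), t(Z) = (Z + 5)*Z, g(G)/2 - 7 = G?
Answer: 3767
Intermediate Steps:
g(G) = 14 + 2*G
t(Z) = Z*(5 + Z) (t(Z) = (5 + Z)*Z = Z*(5 + Z))
H(R) = 3 + R/3
F(l) = 2*l*(23/3 + 5*l/3) (F(l) = (l + l)*(l + (3 + (14 + 2*l)/3)) = (2*l)*(l + (3 + (14/3 + 2*l/3))) = (2*l)*(l + (23/3 + 2*l/3)) = (2*l)*(23/3 + 5*l/3) = 2*l*(23/3 + 5*l/3))
a(f, X) = 0 (a(f, X) = 2*(-5*(5 - 5))*(23 + 5*(-5*(5 - 5)))/3 = 2*(-5*0)*(23 + 5*(-5*0))/3 = (2/3)*0*(23 + 5*0) = (2/3)*0*(23 + 0) = (2/3)*0*23 = 0)
3767 + a(-50, -59) = 3767 + 0 = 3767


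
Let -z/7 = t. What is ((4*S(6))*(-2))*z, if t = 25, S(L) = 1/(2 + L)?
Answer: 175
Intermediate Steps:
z = -175 (z = -7*25 = -175)
((4*S(6))*(-2))*z = ((4/(2 + 6))*(-2))*(-175) = ((4/8)*(-2))*(-175) = ((4*(⅛))*(-2))*(-175) = ((½)*(-2))*(-175) = -1*(-175) = 175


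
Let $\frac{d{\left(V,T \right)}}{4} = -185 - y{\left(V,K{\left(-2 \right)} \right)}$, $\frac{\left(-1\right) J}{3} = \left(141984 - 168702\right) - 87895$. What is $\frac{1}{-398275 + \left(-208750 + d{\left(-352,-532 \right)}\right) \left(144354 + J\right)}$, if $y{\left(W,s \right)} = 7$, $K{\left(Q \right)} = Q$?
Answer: $- \frac{1}{102285619249} \approx -9.7765 \cdot 10^{-12}$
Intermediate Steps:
$J = 343839$ ($J = - 3 \left(\left(141984 - 168702\right) - 87895\right) = - 3 \left(-26718 - 87895\right) = \left(-3\right) \left(-114613\right) = 343839$)
$d{\left(V,T \right)} = -768$ ($d{\left(V,T \right)} = 4 \left(-185 - 7\right) = 4 \left(-192\right) = -768$)
$\frac{1}{-398275 + \left(-208750 + d{\left(-352,-532 \right)}\right) \left(144354 + J\right)} = \frac{1}{-398275 + \left(-208750 - 768\right) \left(144354 + 343839\right)} = \frac{1}{-398275 - 102285220974} = \frac{1}{-102285619249} = - \frac{1}{102285619249}$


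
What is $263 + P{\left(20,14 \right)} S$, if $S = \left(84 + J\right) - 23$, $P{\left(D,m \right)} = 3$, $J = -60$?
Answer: $266$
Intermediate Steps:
$S = 1$ ($S = \left(84 - 60\right) - 23 = 24 - 23 = 1$)
$263 + P{\left(20,14 \right)} S = 263 + 3 \cdot 1 = 263 + 3 = 266$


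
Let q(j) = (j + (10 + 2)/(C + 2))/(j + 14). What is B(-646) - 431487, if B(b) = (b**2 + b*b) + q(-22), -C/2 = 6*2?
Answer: 4434626/11 ≈ 4.0315e+5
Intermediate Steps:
C = -24 (C = -12*2 = -2*12 = -24)
q(j) = (-6/11 + j)/(14 + j) (q(j) = (j + (10 + 2)/(-24 + 2))/(j + 14) = (j + 12/(-22))/(14 + j) = (j + 12*(-1/22))/(14 + j) = (j - 6/11)/(14 + j) = (-6/11 + j)/(14 + j))
B(b) = 31/11 + 2*b**2 (B(b) = (b**2 + b*b) + (-6/11 - 22)/(14 - 22) = (b**2 + b**2) - 248/11/(-8) = 2*b**2 - 1/8*(-248/11) = 2*b**2 + 31/11 = 31/11 + 2*b**2)
B(-646) - 431487 = (31/11 + 2*(-646)**2) - 431487 = (31/11 + 2*417316) - 431487 = (31/11 + 834632) - 431487 = 9180983/11 - 431487 = 4434626/11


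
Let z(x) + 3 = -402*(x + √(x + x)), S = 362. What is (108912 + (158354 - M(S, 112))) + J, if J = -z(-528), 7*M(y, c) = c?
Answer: 54997 + 1608*I*√66 ≈ 54997.0 + 13063.0*I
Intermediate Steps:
M(y, c) = c/7
z(x) = -3 - 402*x - 402*√2*√x (z(x) = -3 - 402*(x + √(x + x)) = -3 - 402*(x + √(2*x)) = -3 - 402*(x + √2*√x) = -3 + (-402*x - 402*√2*√x) = -3 - 402*x - 402*√2*√x)
J = -212253 + 1608*I*√66 (J = -(-3 - 402*(-528) - 402*√2*√(-528)) = -(-3 + 212256 - 402*√2*4*I*√33) = -(-3 + 212256 - 1608*I*√66) = -(212253 - 1608*I*√66) = -212253 + 1608*I*√66 ≈ -2.1225e+5 + 13063.0*I)
(108912 + (158354 - M(S, 112))) + J = (108912 + (158354 - 112/7)) + (-212253 + 1608*I*√66) = (108912 + (158354 - 1*16)) + (-212253 + 1608*I*√66) = (108912 + (158354 - 16)) + (-212253 + 1608*I*√66) = (108912 + 158338) + (-212253 + 1608*I*√66) = 267250 + (-212253 + 1608*I*√66) = 54997 + 1608*I*√66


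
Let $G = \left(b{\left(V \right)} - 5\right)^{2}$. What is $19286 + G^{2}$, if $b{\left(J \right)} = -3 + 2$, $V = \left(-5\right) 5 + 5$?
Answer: $20582$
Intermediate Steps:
$V = -20$ ($V = -25 + 5 = -20$)
$b{\left(J \right)} = -1$
$G = 36$ ($G = \left(-1 - 5\right)^{2} = \left(-6\right)^{2} = 36$)
$19286 + G^{2} = 19286 + 36^{2} = 19286 + 1296 = 20582$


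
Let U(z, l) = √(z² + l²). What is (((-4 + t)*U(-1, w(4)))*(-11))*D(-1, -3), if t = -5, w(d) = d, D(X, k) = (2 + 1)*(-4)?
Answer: -1188*√17 ≈ -4898.3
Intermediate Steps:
D(X, k) = -12 (D(X, k) = 3*(-4) = -12)
U(z, l) = √(l² + z²)
(((-4 + t)*U(-1, w(4)))*(-11))*D(-1, -3) = (((-4 - 5)*√(4² + (-1)²))*(-11))*(-12) = (-9*√(16 + 1)*(-11))*(-12) = (-9*√17*(-11))*(-12) = (99*√17)*(-12) = -1188*√17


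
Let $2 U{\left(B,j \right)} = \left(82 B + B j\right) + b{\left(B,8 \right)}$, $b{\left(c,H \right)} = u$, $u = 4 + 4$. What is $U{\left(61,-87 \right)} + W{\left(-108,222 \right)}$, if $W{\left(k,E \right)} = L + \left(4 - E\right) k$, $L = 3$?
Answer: $\frac{46797}{2} \approx 23399.0$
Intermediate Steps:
$u = 8$
$b{\left(c,H \right)} = 8$
$W{\left(k,E \right)} = 3 + k \left(4 - E\right)$ ($W{\left(k,E \right)} = 3 + \left(4 - E\right) k = 3 + k \left(4 - E\right)$)
$U{\left(B,j \right)} = 4 + 41 B + \frac{B j}{2}$ ($U{\left(B,j \right)} = \frac{\left(82 B + B j\right) + 8}{2} = \frac{8 + 82 B + B j}{2} = 4 + 41 B + \frac{B j}{2}$)
$U{\left(61,-87 \right)} + W{\left(-108,222 \right)} = \left(4 + 41 \cdot 61 + \frac{1}{2} \cdot 61 \left(-87\right)\right) + \left(3 + 4 \left(-108\right) - 222 \left(-108\right)\right) = \left(4 + 2501 - \frac{5307}{2}\right) + \left(3 - 432 + 23976\right) = - \frac{297}{2} + 23547 = \frac{46797}{2}$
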